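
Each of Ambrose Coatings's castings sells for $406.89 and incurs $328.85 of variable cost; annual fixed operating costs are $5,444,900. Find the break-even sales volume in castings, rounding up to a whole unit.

Each unit contributes $406.89 − $328.85 = $78.04.
Break-even volume = fixed costs ÷ CM per unit = $5,444,900 ÷ $78.04 = 69,770.63, so 69,771 castings.

69,771 castings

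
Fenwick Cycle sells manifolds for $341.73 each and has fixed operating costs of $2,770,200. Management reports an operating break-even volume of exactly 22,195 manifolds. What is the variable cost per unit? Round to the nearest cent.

At break-even, FC = Q × (P − VC), so P − VC = $2,770,200 ÷ 22,195 = $124.8119.
Variable cost per unit = $341.73 − $124.8119 = $216.92.

$216.92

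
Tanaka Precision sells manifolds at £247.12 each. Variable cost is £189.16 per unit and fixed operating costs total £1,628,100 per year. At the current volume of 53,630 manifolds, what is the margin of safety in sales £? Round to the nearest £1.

£6,311,429

Unit CM = price − variable cost = £247.12 − £189.16 = £57.96. Break-even units = £1,628,100 ÷ £57.96 = 28,090.06; break-even revenue = 28,090.06 × £247.12 = £6,941,616.15.
Current sales = 53,630 × £247.12 = £13,253,045.60.
Margin of safety = £13,253,045.60 − £6,941,616.15 = £6,311,429.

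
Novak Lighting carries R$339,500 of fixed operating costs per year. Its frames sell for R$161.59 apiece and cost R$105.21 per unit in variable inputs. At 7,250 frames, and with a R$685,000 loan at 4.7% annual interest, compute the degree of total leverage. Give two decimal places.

Contribution at this volume is 7,250 × R$56.38 = R$408,755.00.
EBIT = R$408,755.00 − R$339,500 = R$69,255.00. Interest = R$32,195.00, so EBIT − I = R$37,060.00.
Degree of total leverage = total CM / (EBIT − interest) = R$408,755.00 / R$37,060.00 = 11.0295.

11.03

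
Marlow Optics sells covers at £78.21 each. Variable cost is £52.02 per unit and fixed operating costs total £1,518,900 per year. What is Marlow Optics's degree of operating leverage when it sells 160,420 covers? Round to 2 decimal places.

1.57

At 160,420 units, contribution = 160,420 × £26.19 = £4,201,399.80.
Operating income = contribution − fixed costs = £4,201,399.80 − £1,518,900 = £2,682,499.80.
Degree of operating leverage = £4,201,399.80 / £2,682,499.80 = 1.5662.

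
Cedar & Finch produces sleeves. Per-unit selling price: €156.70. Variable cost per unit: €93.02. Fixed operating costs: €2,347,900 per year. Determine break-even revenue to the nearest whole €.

€5,777,574

CM per unit = €156.70 − €93.02 = €63.68; CM ratio = €63.68 / €156.70 = 0.4064.
Break-even sales = FC ÷ CM ratio = €2,347,900 × €156.70 / €63.68 = €5,777,574.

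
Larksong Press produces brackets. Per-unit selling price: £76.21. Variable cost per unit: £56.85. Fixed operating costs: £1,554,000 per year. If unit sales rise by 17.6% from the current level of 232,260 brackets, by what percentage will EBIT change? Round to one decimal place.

+26.9%

At 232,260 units, contribution = 232,260 × £19.36 = £4,496,553.60.
Subtracting fixed costs: EBIT = £4,496,553.60 − £1,554,000 = £2,942,553.60.
Degree of operating leverage = £4,496,553.60 / £2,942,553.60 = 1.5281.
Operating income changes by 1.5281 × +17.6% = +26.9%.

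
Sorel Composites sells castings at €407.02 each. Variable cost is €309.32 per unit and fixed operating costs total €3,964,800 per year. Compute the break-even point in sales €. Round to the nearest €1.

Contribution margin per unit = €407.02 − €309.32 = €97.70, a CM ratio of €97.70 ÷ €407.02 = 0.2400.
Break-even revenue = fixed costs × price ÷ CM = €3,964,800 × €407.02 ÷ €97.70 = €16,517,430.

€16,517,430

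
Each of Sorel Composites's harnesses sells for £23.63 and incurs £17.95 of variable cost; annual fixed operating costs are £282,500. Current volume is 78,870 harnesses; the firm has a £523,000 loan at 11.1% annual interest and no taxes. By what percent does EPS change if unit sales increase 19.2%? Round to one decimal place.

Contribution at this volume is 78,870 × £5.68 = £447,981.60.
Subtracting fixed costs: EBIT = £447,981.60 − £282,500 = £165,481.60.
Interest = £58,053.00, so EBIT − I = £107,428.60.
Degree of combined leverage = contribution ÷ (EBIT − I) = £447,981.60 ÷ £107,428.60 = 4.1700.
%ΔEPS = DCL × %ΔSales = 4.1700 × +19.2% = +80.1%.

+80.1%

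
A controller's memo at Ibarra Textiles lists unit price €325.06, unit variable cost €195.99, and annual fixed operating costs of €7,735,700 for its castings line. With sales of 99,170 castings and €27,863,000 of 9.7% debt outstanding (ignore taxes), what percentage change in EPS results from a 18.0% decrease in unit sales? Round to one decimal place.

-97.6%

At 99,170 units, contribution = 99,170 × €129.07 = €12,799,871.90.
Operating income = contribution − fixed costs = €12,799,871.90 − €7,735,700 = €5,064,171.90.
After interest of €2,702,711.00, pre-tax earnings = €2,361,460.90.
DCL = total CM / (EBIT − I) = €12,799,871.90 / €2,361,460.90 = 5.4203.
EPS therefore changes by 5.4203 × (-18.0%) = -97.6%.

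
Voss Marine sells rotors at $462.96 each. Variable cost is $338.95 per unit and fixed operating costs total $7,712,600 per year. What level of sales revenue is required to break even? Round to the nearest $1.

$28,793,043

Contribution margin per unit = $462.96 − $338.95 = $124.01, a CM ratio of $124.01 ÷ $462.96 = 0.2679.
Break-even revenue = fixed costs × price ÷ CM = $7,712,600 × $462.96 ÷ $124.01 = $28,793,043.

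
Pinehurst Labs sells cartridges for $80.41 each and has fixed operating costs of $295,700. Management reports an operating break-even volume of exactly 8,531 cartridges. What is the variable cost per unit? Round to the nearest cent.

$45.75

Contribution per unit must be FC / Q = $295,700 / 8,531 = $34.6618.
Variable cost per unit = $80.41 − $34.6618 = $45.75.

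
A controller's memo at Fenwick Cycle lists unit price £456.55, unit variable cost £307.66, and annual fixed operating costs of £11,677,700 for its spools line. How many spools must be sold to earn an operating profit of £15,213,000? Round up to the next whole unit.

Each unit contributes £456.55 − £307.66 = £148.89.
Units = (FC + target) / CM = (£11,677,700 + £15,213,000) / £148.89 = 180,607.83, so 180,608 spools.

180,608 spools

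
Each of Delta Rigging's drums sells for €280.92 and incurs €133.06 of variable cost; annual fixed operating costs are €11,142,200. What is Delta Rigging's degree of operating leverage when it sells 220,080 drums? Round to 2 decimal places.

At 220,080 units, contribution = 220,080 × €147.86 = €32,541,028.80.
Operating income = contribution − fixed costs = €32,541,028.80 − €11,142,200 = €21,398,828.80.
So DOL = total CM / EBIT = €32,541,028.80 / €21,398,828.80 = 1.5207.

1.52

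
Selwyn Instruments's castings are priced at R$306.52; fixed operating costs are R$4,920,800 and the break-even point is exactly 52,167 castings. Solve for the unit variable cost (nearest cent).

At break-even, FC = Q × (P − VC), so P − VC = R$4,920,800 ÷ 52,167 = R$94.3278.
Hence VC = price − CM = R$306.52 − R$94.3278 = R$212.19.

R$212.19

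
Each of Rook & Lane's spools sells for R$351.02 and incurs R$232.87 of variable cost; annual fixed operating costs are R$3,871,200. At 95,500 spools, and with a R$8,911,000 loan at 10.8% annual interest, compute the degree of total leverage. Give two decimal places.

Contribution at this volume is 95,500 × R$118.15 = R$11,283,325.00.
Subtracting fixed costs: EBIT = R$11,283,325.00 − R$3,871,200 = R$7,412,125.00. Interest = R$962,388.00, so EBIT − I = R$6,449,737.00.
DCL = contribution ÷ (EBIT − I) = R$11,283,325.00 ÷ R$6,449,737.00 = 1.7494.

1.75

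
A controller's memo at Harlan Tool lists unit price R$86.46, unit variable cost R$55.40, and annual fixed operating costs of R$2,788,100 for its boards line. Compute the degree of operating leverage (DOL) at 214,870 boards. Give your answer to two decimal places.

Total contribution margin = 214,870 × R$31.06 = R$6,673,862.20.
Subtracting fixed costs: EBIT = R$6,673,862.20 − R$2,788,100 = R$3,885,762.20.
So DOL = total CM / EBIT = R$6,673,862.20 / R$3,885,762.20 = 1.7175.

1.72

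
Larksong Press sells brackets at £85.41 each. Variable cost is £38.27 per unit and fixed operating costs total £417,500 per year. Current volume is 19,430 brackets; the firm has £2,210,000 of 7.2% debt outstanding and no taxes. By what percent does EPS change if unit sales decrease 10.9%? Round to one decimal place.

At 19,430 units, contribution = 19,430 × £47.14 = £915,930.20.
Subtracting fixed costs: EBIT = £915,930.20 − £417,500 = £498,430.20.
Interest = £159,120.00, so EBIT − I = £339,310.20.
Degree of combined leverage = contribution ÷ (EBIT − I) = £915,930.20 ÷ £339,310.20 = 2.6994.
EPS therefore changes by 2.6994 × (-10.9%) = -29.4%.

-29.4%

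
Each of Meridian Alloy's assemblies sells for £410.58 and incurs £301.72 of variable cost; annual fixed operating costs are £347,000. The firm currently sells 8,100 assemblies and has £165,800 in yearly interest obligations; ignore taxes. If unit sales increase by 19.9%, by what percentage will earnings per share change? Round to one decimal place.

+47.6%

Total contribution margin = 8,100 × £108.86 = £881,766.00.
EBIT = £881,766.00 − £347,000 = £534,766.00.
Interest = £165,800.00, so EBIT − I = £368,966.00.
DCL = total CM / (EBIT − I) = £881,766.00 / £368,966.00 = 2.3898.
%ΔEPS = DCL × %ΔSales = 2.3898 × +19.9% = +47.6%.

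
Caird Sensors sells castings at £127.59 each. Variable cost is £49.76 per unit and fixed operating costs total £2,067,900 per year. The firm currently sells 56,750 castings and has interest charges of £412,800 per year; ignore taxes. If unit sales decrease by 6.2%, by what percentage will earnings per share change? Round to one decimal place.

-14.1%

At 56,750 units, contribution = 56,750 × £77.83 = £4,416,852.50.
Operating income = contribution − fixed costs = £4,416,852.50 − £2,067,900 = £2,348,952.50.
Interest = £412,800.00, so EBIT − I = £1,936,152.50.
DCL = total CM / (EBIT − I) = £4,416,852.50 / £1,936,152.50 = 2.2813.
%ΔEPS = DCL × %ΔSales = 2.2813 × -6.2% = -14.1%.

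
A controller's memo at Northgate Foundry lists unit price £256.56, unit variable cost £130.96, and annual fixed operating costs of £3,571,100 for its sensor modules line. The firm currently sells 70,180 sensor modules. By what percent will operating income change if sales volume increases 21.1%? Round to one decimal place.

+35.5%

Contribution at this volume is 70,180 × £125.60 = £8,814,608.00.
EBIT = £8,814,608.00 − £3,571,100 = £5,243,508.00.
DOL = contribution ÷ EBIT = £8,814,608.00 ÷ £5,243,508.00 = 1.6811.
So EBIT moves 1.6811 × (+21.1%) = +35.5%.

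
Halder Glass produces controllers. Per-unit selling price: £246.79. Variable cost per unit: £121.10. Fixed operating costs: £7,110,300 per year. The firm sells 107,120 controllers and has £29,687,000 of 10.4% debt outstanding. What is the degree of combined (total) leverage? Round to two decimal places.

Contribution at this volume is 107,120 × £125.69 = £13,463,912.80.
Subtracting fixed costs: EBIT = £13,463,912.80 − £7,110,300 = £6,353,612.80. Interest = £3,087,448.00, so EBIT − I = £3,266,164.80.
DCL = contribution ÷ (EBIT − I) = £13,463,912.80 ÷ £3,266,164.80 = 4.1222.

4.12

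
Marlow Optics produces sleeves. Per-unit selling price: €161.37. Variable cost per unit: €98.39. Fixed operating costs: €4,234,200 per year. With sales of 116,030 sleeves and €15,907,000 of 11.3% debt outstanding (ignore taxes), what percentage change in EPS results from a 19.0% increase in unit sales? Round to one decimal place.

Contribution at this volume is 116,030 × €62.98 = €7,307,569.40.
Operating income = contribution − fixed costs = €7,307,569.40 − €4,234,200 = €3,073,369.40.
After interest of €1,797,491.00, pre-tax earnings = €1,275,878.40.
DCL = total CM / (EBIT − I) = €7,307,569.40 / €1,275,878.40 = 5.7275.
%ΔEPS = DCL × %ΔSales = 5.7275 × +19.0% = +108.8%.

+108.8%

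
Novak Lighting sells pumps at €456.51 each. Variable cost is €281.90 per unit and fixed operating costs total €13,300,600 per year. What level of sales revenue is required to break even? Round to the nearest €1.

€34,773,821

CM per unit = €456.51 − €281.90 = €174.61; CM ratio = €174.61 / €456.51 = 0.3825.
Break-even revenue = fixed costs × price ÷ CM = €13,300,600 × €456.51 ÷ €174.61 = €34,773,821.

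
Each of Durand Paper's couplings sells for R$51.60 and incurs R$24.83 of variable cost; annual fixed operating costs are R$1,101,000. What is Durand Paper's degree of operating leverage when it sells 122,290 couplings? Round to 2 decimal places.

Contribution at this volume is 122,290 × R$26.77 = R$3,273,703.30.
Subtracting fixed costs: EBIT = R$3,273,703.30 − R$1,101,000 = R$2,172,703.30.
DOL = contribution ÷ EBIT = R$3,273,703.30 ÷ R$2,172,703.30 = 1.5067.

1.51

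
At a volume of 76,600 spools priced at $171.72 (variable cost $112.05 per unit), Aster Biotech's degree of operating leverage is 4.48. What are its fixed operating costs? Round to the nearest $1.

At 76,600 units, contribution = 76,600 × $59.67 = $4,570,722.00.
Since DOL = CM ÷ EBIT, EBIT = $4,570,722.00 ÷ 4.48 = $1,020,250.45.
And FC = contribution − EBIT = $4,570,722.00 − $1,020,250.45 = $3,550,472.

$3,550,472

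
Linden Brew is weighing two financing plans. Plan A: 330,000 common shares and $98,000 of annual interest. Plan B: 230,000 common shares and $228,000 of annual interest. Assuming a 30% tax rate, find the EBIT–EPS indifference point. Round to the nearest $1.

$527,000

Set EPS_A = EPS_B: (EBIT − $98,000)(1 − 0.30) ÷ 330,000 = (EBIT − $228,000)(1 − 0.30) ÷ 230,000.
Cancelling (1 − t) and cross-multiplying: 230,000·(EBIT − 98,000) = 330,000·(EBIT − 228,000).
Solving, EBIT = (228,000·330,000 − 98,000·230,000) / (330,000 − 230,000) = 52,700,000,000 / 100,000 = 527,000.00.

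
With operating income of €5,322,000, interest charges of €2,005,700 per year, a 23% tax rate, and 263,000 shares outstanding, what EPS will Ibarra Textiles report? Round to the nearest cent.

Interest = €2,005,700.00, so EBT = €5,322,000 − €2,005,700.00 = €3,316,300.00.
Net income = €3,316,300.00 × (1 − 0.23) = €2,553,551.00.
EPS = €2,553,551.00 ÷ 263,000 = €9.71.

€9.71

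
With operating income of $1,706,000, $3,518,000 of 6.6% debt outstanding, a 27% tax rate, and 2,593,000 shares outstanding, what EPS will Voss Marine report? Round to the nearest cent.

$0.41

Pre-tax income = $1,706,000 − $232,188.00 = $1,473,812.00.
After tax at 27%: net income = $1,473,812.00 × 0.73 = $1,075,882.76.
Per share: $1,075,882.76 / 2,593,000 shares = $0.41.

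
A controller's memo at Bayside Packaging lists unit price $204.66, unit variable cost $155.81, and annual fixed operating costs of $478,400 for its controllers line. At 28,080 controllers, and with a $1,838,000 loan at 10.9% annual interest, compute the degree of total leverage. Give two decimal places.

1.98

Total contribution margin = 28,080 × $48.85 = $1,371,708.00.
EBIT = $1,371,708.00 − $478,400 = $893,308.00. Interest = $200,342.00, so EBIT − I = $692,966.00.
DCL = contribution ÷ (EBIT − I) = $1,371,708.00 ÷ $692,966.00 = 1.9795.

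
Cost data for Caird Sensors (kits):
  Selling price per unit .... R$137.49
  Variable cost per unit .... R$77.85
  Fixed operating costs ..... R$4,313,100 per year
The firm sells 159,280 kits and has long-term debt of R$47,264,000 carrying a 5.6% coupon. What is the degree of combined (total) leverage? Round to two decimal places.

Contribution at this volume is 159,280 × R$59.64 = R$9,499,459.20.
EBIT = R$9,499,459.20 − R$4,313,100 = R$5,186,359.20. Interest = R$2,646,784.00.
DOL = R$9,499,459.20 ÷ R$5,186,359.20 = 1.8316; DFL = R$5,186,359.20 ÷ R$2,539,575.20 = 2.0422.
Combined leverage = 1.8316 × 2.0422 = 3.7405.

3.74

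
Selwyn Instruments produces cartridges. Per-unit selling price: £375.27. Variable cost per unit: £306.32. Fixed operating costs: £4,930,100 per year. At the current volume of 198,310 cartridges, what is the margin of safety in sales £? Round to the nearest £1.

£47,587,036

Contribution margin per unit = £375.27 − £306.32 = £68.95. Break-even units = £4,930,100 ÷ £68.95 = 71,502.54; break-even revenue = 71,502.54 × £375.27 = £26,832,757.46.
Current sales = 198,310 × £375.27 = £74,419,793.70.
Margin of safety = £74,419,793.70 − £26,832,757.46 = £47,587,036.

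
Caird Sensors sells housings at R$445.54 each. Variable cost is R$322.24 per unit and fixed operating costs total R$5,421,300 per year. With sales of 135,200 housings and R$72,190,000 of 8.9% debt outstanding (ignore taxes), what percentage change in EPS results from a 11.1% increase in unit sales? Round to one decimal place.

Contribution at this volume is 135,200 × R$123.30 = R$16,670,160.00.
Operating income = contribution − fixed costs = R$16,670,160.00 − R$5,421,300 = R$11,248,860.00.
Interest = R$6,424,910.00, so EBIT − I = R$4,823,950.00.
DCL = total CM / (EBIT − I) = R$16,670,160.00 / R$4,823,950.00 = 3.4557.
%ΔEPS = DCL × %ΔSales = 3.4557 × +11.1% = +38.4%.

+38.4%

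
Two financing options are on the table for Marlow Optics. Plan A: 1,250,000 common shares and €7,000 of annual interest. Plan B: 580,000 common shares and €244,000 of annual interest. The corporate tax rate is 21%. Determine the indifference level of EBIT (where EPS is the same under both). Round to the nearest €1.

Set EPS_A = EPS_B: (EBIT − €7,000)(1 − 0.21) ÷ 1,250,000 = (EBIT − €244,000)(1 − 0.21) ÷ 580,000.
Cancelling (1 − t) and cross-multiplying: 580,000·(EBIT − 7,000) = 1,250,000·(EBIT − 244,000).
EBIT × (1,250,000 − 580,000) = 244,000 × 1,250,000 − 7,000 × 580,000 = 300,940,000,000, so EBIT = 300,940,000,000 ÷ 670,000 = 449,164.18.

€449,164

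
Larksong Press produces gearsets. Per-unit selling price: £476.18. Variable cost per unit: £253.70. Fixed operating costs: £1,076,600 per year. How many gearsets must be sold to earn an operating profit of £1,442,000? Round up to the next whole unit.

11,321 gearsets

Each unit contributes £476.18 − £253.70 = £222.48.
Need Q such that Q × £222.48 − £1,076,600 = £1,442,000, i.e. Q = £2,518,600 / £222.48 = 11,320.57 → 11,321.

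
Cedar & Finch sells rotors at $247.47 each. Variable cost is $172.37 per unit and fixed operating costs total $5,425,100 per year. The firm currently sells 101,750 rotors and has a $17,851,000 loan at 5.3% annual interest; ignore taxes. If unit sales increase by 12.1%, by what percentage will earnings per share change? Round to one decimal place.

+72.8%

At 101,750 units, contribution = 101,750 × $75.10 = $7,641,425.00.
Operating income = contribution − fixed costs = $7,641,425.00 − $5,425,100 = $2,216,325.00.
Interest = $946,103.00, so EBIT − I = $1,270,222.00.
DCL = total CM / (EBIT − I) = $7,641,425.00 / $1,270,222.00 = 6.0158.
EPS therefore changes by 6.0158 × (+12.1%) = +72.8%.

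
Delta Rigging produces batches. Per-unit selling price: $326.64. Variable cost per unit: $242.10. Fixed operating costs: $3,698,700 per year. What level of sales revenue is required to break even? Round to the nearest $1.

CM per unit = $326.64 − $242.10 = $84.54; CM ratio = $84.54 / $326.64 = 0.2588.
Break-even sales = FC ÷ CM ratio = $3,698,700 × $326.64 / $84.54 = $14,290,790.

$14,290,790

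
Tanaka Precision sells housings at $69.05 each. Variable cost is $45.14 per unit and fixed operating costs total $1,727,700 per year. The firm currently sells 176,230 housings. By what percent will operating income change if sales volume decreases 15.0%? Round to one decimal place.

Contribution at this volume is 176,230 × $23.91 = $4,213,659.30.
Operating income = contribution − fixed costs = $4,213,659.30 − $1,727,700 = $2,485,959.30.
DOL = contribution ÷ EBIT = $4,213,659.30 ÷ $2,485,959.30 = 1.6950.
%ΔEBIT = DOL × %ΔSales = 1.6950 × -15.0% = -25.4%.

-25.4%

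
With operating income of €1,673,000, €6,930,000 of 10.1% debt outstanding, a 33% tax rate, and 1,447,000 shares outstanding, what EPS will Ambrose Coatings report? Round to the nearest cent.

Pre-tax income = €1,673,000 − €699,930.00 = €973,070.00.
After tax at 33%: net income = €973,070.00 × 0.67 = €651,956.90.
Per share: €651,956.90 / 1,447,000 shares = €0.45.

€0.45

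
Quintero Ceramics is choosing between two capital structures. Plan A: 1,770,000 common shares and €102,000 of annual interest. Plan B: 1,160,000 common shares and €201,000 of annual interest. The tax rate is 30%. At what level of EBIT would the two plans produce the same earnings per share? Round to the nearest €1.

€389,262

At indifference, (EBIT − 102,000)(1 − t)/1,770,000 = (EBIT − 201,000)(1 − t)/1,160,000.
Cancelling (1 − t) and cross-multiplying: 1,160,000·(EBIT − 102,000) = 1,770,000·(EBIT − 201,000).
Solving, EBIT = (201,000·1,770,000 − 102,000·1,160,000) / (1,770,000 − 1,160,000) = 237,450,000,000 / 610,000 = 389,262.30.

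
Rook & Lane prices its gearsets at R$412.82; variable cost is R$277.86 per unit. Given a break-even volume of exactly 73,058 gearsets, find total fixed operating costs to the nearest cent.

R$9,859,907.68

Contribution margin per unit = R$412.82 − R$277.86 = R$134.96.
Fixed costs = break-even units × CM = 73,058 × R$134.96 = R$9,859,907.68.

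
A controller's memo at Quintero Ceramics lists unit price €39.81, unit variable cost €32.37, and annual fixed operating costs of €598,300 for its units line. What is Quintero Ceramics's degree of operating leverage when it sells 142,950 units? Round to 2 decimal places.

2.29

Total contribution margin = 142,950 × €7.44 = €1,063,548.00.
EBIT = €1,063,548.00 − €598,300 = €465,248.00.
DOL = contribution ÷ EBIT = €1,063,548.00 ÷ €465,248.00 = 2.2860.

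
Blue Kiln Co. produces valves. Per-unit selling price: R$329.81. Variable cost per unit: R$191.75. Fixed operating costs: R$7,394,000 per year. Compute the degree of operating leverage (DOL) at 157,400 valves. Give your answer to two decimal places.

1.52

Total contribution margin = 157,400 × R$138.06 = R$21,730,644.00.
Operating income = contribution − fixed costs = R$21,730,644.00 − R$7,394,000 = R$14,336,644.00.
So DOL = total CM / EBIT = R$21,730,644.00 / R$14,336,644.00 = 1.5157.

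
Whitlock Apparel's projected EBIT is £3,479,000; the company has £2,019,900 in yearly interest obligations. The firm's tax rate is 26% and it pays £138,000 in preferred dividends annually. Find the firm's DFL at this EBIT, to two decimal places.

2.73

Annual interest charges come to £2,019,900.00.
Preferred dividends grossed up pre-tax: £138,000 / (1 − 0.26) = £186,486.49.
DFL = EBIT ÷ [EBIT − I − D_p/(1−t)] = £3,479,000 ÷ [£3,479,000 − £2,019,900.00 − £186,486.49] = £3,479,000 ÷ £1,272,613.51 = 2.7337.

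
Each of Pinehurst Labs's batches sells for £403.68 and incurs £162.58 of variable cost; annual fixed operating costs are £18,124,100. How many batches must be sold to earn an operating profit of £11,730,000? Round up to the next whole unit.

Unit CM = price − variable cost = £403.68 − £162.58 = £241.10.
Units = (FC + target) / CM = (£18,124,100 + £11,730,000) / £241.10 = 123,824.55, so 123,825 batches.

123,825 batches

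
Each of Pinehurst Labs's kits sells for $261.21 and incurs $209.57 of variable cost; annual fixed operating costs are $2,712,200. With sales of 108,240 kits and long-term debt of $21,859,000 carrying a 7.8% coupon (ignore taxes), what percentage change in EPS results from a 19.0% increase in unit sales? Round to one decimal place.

+90.6%

Total contribution margin = 108,240 × $51.64 = $5,589,513.60.
EBIT = $5,589,513.60 − $2,712,200 = $2,877,313.60.
After interest of $1,705,002.00, pre-tax earnings = $1,172,311.60.
Degree of combined leverage = contribution ÷ (EBIT − I) = $5,589,513.60 ÷ $1,172,311.60 = 4.7679.
EPS therefore changes by 4.7679 × (+19.0%) = +90.6%.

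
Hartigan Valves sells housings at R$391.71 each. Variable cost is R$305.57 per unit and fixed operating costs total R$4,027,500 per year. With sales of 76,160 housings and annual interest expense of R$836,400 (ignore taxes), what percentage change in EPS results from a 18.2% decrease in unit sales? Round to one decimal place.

-70.4%

Total contribution margin = 76,160 × R$86.14 = R$6,560,422.40.
Operating income = contribution − fixed costs = R$6,560,422.40 − R$4,027,500 = R$2,532,922.40.
After interest of R$836,400.00, pre-tax earnings = R$1,696,522.40.
DCL = total CM / (EBIT − I) = R$6,560,422.40 / R$1,696,522.40 = 3.8670.
%ΔEPS = DCL × %ΔSales = 3.8670 × -18.2% = -70.4%.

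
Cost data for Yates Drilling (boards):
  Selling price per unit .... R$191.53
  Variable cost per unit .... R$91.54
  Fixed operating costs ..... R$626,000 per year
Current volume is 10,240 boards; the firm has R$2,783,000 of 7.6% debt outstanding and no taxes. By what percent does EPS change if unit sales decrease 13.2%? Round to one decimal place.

At 10,240 units, contribution = 10,240 × R$99.99 = R$1,023,897.60.
Operating income = contribution − fixed costs = R$1,023,897.60 − R$626,000 = R$397,897.60.
After interest of R$211,508.00, pre-tax earnings = R$186,389.60.
Degree of combined leverage = contribution ÷ (EBIT − I) = R$1,023,897.60 ÷ R$186,389.60 = 5.4933.
%ΔEPS = DCL × %ΔSales = 5.4933 × -13.2% = -72.5%.

-72.5%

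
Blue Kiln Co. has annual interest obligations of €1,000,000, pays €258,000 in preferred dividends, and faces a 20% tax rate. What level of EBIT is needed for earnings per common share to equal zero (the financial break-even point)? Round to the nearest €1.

Grossing the preferred dividend up to pre-tax terms: €258,000 / (1 − 0.20) = €322,500.00.
EPS = 0 when EBIT covers interest plus the pre-tax preferred burden: €1,000,000 + €322,500.00 = €1,322,500.00.

€1,322,500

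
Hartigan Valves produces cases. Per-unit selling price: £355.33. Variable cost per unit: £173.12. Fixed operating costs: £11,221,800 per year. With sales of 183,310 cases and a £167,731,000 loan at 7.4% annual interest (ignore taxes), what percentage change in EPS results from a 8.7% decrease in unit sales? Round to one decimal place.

At 183,310 units, contribution = 183,310 × £182.21 = £33,400,915.10.
EBIT = £33,400,915.10 − £11,221,800 = £22,179,115.10.
After interest of £12,412,094.00, pre-tax earnings = £9,767,021.10.
DCL = total CM / (EBIT − I) = £33,400,915.10 / £9,767,021.10 = 3.4198.
EPS therefore changes by 3.4198 × (-8.7%) = -29.8%.

-29.8%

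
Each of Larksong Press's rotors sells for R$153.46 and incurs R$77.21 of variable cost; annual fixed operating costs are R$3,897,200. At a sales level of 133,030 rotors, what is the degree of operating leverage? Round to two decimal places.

Contribution at this volume is 133,030 × R$76.25 = R$10,143,537.50.
Operating income = contribution − fixed costs = R$10,143,537.50 − R$3,897,200 = R$6,246,337.50.
DOL = contribution ÷ EBIT = R$10,143,537.50 ÷ R$6,246,337.50 = 1.6239.

1.62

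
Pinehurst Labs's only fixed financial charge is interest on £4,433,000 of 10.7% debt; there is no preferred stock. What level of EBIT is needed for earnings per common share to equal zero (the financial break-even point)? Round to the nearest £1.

£474,331

Annual interest = 10.7% × £4,433,000 = £474,331.00.
With no preferred dividends, EPS = 0 when EBIT exactly covers interest, so the financial break-even EBIT is £474,331.00.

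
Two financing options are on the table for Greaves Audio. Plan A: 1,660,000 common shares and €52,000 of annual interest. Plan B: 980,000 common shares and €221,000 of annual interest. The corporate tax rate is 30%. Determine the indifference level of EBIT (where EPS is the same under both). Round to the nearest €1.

At indifference, (EBIT − 52,000)(1 − t)/1,660,000 = (EBIT − 221,000)(1 − t)/980,000.
The (1 − t) factor cancels: (EBIT − 52,000) × 980,000 = (EBIT − 221,000) × 1,660,000.
Solving, EBIT = (221,000·1,660,000 − 52,000·980,000) / (1,660,000 − 980,000) = 315,900,000,000 / 680,000 = 464,558.82.

€464,559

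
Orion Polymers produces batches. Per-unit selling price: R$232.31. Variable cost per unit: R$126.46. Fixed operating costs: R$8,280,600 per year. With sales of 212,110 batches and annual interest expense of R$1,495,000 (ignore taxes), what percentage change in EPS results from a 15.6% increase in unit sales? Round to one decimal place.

At 212,110 units, contribution = 212,110 × R$105.85 = R$22,451,843.50.
Operating income = contribution − fixed costs = R$22,451,843.50 − R$8,280,600 = R$14,171,243.50.
After interest of R$1,495,000.00, pre-tax earnings = R$12,676,243.50.
DCL = total CM / (EBIT − I) = R$22,451,843.50 / R$12,676,243.50 = 1.7712.
EPS therefore changes by 1.7712 × (+15.6%) = +27.6%.

+27.6%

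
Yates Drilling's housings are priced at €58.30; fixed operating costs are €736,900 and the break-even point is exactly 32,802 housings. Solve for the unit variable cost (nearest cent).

At break-even, FC = Q × (P − VC), so P − VC = €736,900 ÷ 32,802 = €22.4651.
Variable cost per unit = €58.30 − €22.4651 = €35.83.

€35.83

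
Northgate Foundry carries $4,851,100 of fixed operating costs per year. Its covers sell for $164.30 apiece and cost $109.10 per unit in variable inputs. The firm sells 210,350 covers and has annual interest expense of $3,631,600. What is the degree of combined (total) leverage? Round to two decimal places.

3.71

Contribution at this volume is 210,350 × $55.20 = $11,611,320.00.
EBIT = $11,611,320.00 − $4,851,100 = $6,760,220.00. Interest = $3,631,600.00.
DOL = $11,611,320.00 ÷ $6,760,220.00 = 1.7176; DFL = $6,760,220.00 ÷ $3,128,620.00 = 2.1608.
Combined leverage = 1.7176 × 2.1608 = 3.7114.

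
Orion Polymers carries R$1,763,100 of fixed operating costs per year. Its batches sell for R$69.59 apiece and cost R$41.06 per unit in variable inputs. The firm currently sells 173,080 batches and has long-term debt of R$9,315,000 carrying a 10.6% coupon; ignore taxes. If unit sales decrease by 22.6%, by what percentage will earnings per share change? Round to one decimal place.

-51.0%

Total contribution margin = 173,080 × R$28.53 = R$4,937,972.40.
Operating income = contribution − fixed costs = R$4,937,972.40 − R$1,763,100 = R$3,174,872.40.
Interest = R$987,390.00, so EBIT − I = R$2,187,482.40.
DCL = total CM / (EBIT − I) = R$4,937,972.40 / R$2,187,482.40 = 2.2574.
%ΔEPS = DCL × %ΔSales = 2.2574 × -22.6% = -51.0%.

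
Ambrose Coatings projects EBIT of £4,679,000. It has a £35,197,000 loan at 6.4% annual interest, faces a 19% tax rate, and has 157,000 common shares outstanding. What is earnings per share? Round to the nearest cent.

£12.52

Interest = £2,252,608.00, so EBT = £4,679,000 − £2,252,608.00 = £2,426,392.00.
Net income = £2,426,392.00 × (1 − 0.19) = £1,965,377.52.
Per share: £1,965,377.52 / 157,000 shares = £12.52.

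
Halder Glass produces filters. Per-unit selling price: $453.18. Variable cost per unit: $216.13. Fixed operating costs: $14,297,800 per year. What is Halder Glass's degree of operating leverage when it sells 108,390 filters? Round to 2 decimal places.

2.25

Total contribution margin = 108,390 × $237.05 = $25,693,849.50.
Operating income = contribution − fixed costs = $25,693,849.50 − $14,297,800 = $11,396,049.50.
DOL = contribution ÷ EBIT = $25,693,849.50 ÷ $11,396,049.50 = 2.2546.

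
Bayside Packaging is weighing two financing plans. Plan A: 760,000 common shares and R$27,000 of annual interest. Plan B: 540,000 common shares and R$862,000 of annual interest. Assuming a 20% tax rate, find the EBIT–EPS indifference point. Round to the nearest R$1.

Set EPS_A = EPS_B: (EBIT − R$27,000)(1 − 0.20) ÷ 760,000 = (EBIT − R$862,000)(1 − 0.20) ÷ 540,000.
Cancelling (1 − t) and cross-multiplying: 540,000·(EBIT − 27,000) = 760,000·(EBIT − 862,000).
Solving, EBIT = (862,000·760,000 − 27,000·540,000) / (760,000 − 540,000) = 640,540,000,000 / 220,000 = 2,911,545.45.

R$2,911,545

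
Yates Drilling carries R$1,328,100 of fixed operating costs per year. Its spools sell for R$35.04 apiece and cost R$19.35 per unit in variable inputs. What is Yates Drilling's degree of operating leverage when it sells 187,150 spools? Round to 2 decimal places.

1.83

Total contribution margin = 187,150 × R$15.69 = R$2,936,383.50.
Operating income = contribution − fixed costs = R$2,936,383.50 − R$1,328,100 = R$1,608,283.50.
Degree of operating leverage = R$2,936,383.50 / R$1,608,283.50 = 1.8258.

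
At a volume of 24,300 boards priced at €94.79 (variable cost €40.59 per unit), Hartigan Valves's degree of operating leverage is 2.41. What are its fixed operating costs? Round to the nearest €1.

Total contribution margin = 24,300 × €54.20 = €1,317,060.00.
DOL = contribution / EBIT, so EBIT = €1,317,060.00 / 2.41 = €546,497.93.
And FC = contribution − EBIT = €1,317,060.00 − €546,497.93 = €770,562.

€770,562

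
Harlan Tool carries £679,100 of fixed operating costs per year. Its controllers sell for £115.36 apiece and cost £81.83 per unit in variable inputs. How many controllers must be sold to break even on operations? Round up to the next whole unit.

20,254 controllers

Each unit contributes £115.36 − £81.83 = £33.53.
Units to break even: £679,100 ÷ £33.53 = 20,253.50, rounded up to 20,254.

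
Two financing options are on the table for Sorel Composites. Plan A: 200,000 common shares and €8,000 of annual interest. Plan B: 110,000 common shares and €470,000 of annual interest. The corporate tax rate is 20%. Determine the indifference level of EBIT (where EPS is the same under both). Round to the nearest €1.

At indifference, (EBIT − 8,000)(1 − t)/200,000 = (EBIT − 470,000)(1 − t)/110,000.
Cancelling (1 − t) and cross-multiplying: 110,000·(EBIT − 8,000) = 200,000·(EBIT − 470,000).
Solving, EBIT = (470,000·200,000 − 8,000·110,000) / (200,000 − 110,000) = 93,120,000,000 / 90,000 = 1,034,666.67.

€1,034,667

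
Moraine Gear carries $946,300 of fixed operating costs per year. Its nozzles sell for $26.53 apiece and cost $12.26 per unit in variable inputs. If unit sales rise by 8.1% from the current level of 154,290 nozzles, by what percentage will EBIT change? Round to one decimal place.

Total contribution margin = 154,290 × $14.27 = $2,201,718.30.
Subtracting fixed costs: EBIT = $2,201,718.30 − $946,300 = $1,255,418.30.
DOL = contribution ÷ EBIT = $2,201,718.30 ÷ $1,255,418.30 = 1.7538.
So EBIT moves 1.7538 × (+8.1%) = +14.2%.

+14.2%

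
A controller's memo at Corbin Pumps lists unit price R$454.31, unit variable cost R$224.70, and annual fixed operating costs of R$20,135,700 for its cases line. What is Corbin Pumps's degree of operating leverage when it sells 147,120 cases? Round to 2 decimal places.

Contribution at this volume is 147,120 × R$229.61 = R$33,780,223.20.
Operating income = contribution − fixed costs = R$33,780,223.20 − R$20,135,700 = R$13,644,523.20.
Degree of operating leverage = R$33,780,223.20 / R$13,644,523.20 = 2.4757.

2.48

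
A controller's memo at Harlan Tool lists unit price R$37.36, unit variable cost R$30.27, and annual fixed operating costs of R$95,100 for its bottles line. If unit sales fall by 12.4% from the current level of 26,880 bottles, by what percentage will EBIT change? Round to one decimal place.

-24.8%

Total contribution margin = 26,880 × R$7.09 = R$190,579.20.
EBIT = R$190,579.20 − R$95,100 = R$95,479.20.
So DOL = total CM / EBIT = R$190,579.20 / R$95,479.20 = 1.9960.
Operating income changes by 1.9960 × -12.4% = -24.8%.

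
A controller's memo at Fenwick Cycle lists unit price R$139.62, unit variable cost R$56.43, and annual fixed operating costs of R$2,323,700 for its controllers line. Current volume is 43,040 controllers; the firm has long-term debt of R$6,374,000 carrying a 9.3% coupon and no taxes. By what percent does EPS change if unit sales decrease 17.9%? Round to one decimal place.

Contribution at this volume is 43,040 × R$83.19 = R$3,580,497.60.
EBIT = R$3,580,497.60 − R$2,323,700 = R$1,256,797.60.
Interest = R$592,782.00, so EBIT − I = R$664,015.60.
Degree of combined leverage = contribution ÷ (EBIT − I) = R$3,580,497.60 ÷ R$664,015.60 = 5.3922.
EPS therefore changes by 5.3922 × (-17.9%) = -96.5%.

-96.5%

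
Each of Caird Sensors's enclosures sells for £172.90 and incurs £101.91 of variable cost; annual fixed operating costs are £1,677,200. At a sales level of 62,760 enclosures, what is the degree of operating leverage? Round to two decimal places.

Total contribution margin = 62,760 × £70.99 = £4,455,332.40.
Subtracting fixed costs: EBIT = £4,455,332.40 − £1,677,200 = £2,778,132.40.
So DOL = total CM / EBIT = £4,455,332.40 / £2,778,132.40 = 1.6037.

1.60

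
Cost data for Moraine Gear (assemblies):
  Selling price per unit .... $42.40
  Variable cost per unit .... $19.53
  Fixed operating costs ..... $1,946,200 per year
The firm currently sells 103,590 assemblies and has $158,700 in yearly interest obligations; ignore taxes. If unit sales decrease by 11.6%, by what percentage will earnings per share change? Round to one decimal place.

At 103,590 units, contribution = 103,590 × $22.87 = $2,369,103.30.
EBIT = $2,369,103.30 − $1,946,200 = $422,903.30.
Interest = $158,700.00, so EBIT − I = $264,203.30.
DCL = total CM / (EBIT − I) = $2,369,103.30 / $264,203.30 = 8.9670.
%ΔEPS = DCL × %ΔSales = 8.9670 × -11.6% = -104.0%.

-104.0%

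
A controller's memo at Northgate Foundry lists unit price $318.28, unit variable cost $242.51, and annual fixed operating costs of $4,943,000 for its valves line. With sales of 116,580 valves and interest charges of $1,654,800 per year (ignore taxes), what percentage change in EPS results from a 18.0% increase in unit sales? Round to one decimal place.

+71.1%

At 116,580 units, contribution = 116,580 × $75.77 = $8,833,266.60.
Subtracting fixed costs: EBIT = $8,833,266.60 − $4,943,000 = $3,890,266.60.
Interest = $1,654,800.00, so EBIT − I = $2,235,466.60.
DCL = total CM / (EBIT − I) = $8,833,266.60 / $2,235,466.60 = 3.9514.
%ΔEPS = DCL × %ΔSales = 3.9514 × +18.0% = +71.1%.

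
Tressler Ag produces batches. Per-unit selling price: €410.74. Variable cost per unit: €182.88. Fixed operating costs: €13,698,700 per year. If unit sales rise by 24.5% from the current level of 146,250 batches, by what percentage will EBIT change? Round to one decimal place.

At 146,250 units, contribution = 146,250 × €227.86 = €33,324,525.00.
Operating income = contribution − fixed costs = €33,324,525.00 − €13,698,700 = €19,625,825.00.
Degree of operating leverage = €33,324,525.00 / €19,625,825.00 = 1.6980.
Operating income changes by 1.6980 × +24.5% = +41.6%.

+41.6%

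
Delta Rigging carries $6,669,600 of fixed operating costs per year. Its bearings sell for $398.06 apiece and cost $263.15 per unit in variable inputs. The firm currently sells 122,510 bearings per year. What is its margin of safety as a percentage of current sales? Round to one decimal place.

59.6%

Each unit contributes $398.06 − $263.15 = $134.91. Break-even units = $6,669,600 ÷ $134.91 = 49,437.40; break-even revenue = 49,437.40 × $398.06 = $19,679,052.52.
Actual sales revenue = 122,510 × $398.06 = $48,766,330.60.
Margin of safety = ($48,766,330.60 − $19,679,052.52) ÷ $48,766,330.60 = 59.6%.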